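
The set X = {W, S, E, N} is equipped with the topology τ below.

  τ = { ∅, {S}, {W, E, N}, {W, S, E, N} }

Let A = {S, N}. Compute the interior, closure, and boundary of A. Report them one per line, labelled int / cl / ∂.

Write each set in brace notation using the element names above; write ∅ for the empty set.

interior: largest open inside A is {S} (from ∅, {S})
cl via duality: int({W, E}) = ∅, so X∖∅ = {W, S, E, N}
cl∖int = {W, E, N}

int(A) = {S}
cl(A)  = {W, S, E, N}
∂A     = {W, E, N}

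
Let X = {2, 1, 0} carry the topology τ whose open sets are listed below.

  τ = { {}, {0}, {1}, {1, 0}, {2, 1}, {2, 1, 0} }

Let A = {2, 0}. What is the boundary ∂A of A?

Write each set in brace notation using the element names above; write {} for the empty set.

opens ⊆ A: {}, {0}; union → int = {0}
complement {1}; its interior {1}; cl(A) = X∖{1} = {2, 0}
boundary = {2, 0} ∖ {0} = {2}

{2}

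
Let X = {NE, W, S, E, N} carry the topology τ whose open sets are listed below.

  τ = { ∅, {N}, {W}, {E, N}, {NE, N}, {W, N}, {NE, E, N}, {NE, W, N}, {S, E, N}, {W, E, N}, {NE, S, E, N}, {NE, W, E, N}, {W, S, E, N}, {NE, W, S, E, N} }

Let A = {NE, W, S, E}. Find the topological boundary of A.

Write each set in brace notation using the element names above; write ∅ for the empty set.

U open, U⊆A: ∅, {W}. int(A) = ⋃ = {W}
X∖A={N}, int(X∖A)={N}, hence cl(A)={NE, W, S, E}
∂A: remove int from cl → {NE, S, E}

{NE, S, E}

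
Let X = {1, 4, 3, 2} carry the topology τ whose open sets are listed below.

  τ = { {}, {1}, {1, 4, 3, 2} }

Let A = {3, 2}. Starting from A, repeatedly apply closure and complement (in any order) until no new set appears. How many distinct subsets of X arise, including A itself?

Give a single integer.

6

cl via duality: int({1, 4}) = {1}, so X∖{1} = {4, 3, 2}
Write k for closure, c for complement:
  1. A     = {3, 2}
  2. kA    = {4, 3, 2}
  3. cA    = {1, 4}
  4. ckA   = {1}
  5. kcA   = {1, 4, 3, 2}
  6. ckcA  = {}
applying k or c yields no new set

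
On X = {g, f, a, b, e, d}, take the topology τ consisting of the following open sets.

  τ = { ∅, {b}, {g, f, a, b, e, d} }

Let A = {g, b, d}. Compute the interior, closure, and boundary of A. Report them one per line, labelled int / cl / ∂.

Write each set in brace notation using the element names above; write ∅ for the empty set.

int(A) = {b}
cl(A)  = {g, f, a, b, e, d}
∂A     = {g, f, a, e, d}

U open, U⊆A: ∅, {b}. int(A) = ⋃ = {b}
X∖A={f, a, e}, int(X∖A)=∅, hence cl(A)={g, f, a, b, e, d}
∂A: remove int from cl → {g, f, a, e, d}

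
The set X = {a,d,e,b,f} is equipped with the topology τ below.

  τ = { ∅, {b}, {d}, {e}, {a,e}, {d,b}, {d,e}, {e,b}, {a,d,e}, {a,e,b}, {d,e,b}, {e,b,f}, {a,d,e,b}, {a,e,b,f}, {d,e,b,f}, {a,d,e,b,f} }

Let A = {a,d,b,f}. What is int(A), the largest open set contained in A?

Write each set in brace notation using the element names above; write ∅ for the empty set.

{d,b}

opens ⊆ A: ∅, {b}, {d}, {d,b}; union → int = {d,b}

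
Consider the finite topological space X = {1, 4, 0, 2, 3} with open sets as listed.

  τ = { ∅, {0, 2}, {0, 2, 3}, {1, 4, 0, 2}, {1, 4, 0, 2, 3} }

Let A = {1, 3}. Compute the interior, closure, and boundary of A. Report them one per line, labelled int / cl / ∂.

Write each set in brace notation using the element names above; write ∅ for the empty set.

int(A) = ∅
cl(A)  = {1, 4, 3}
∂A     = {1, 4, 3}

open subsets of A: ∅; so int(A) = ∅
closure: X∖int(X∖A) = X∖{0, 2} = {1, 4, 3}
∂A = {1, 4, 3} minus ∅ = {1, 4, 3}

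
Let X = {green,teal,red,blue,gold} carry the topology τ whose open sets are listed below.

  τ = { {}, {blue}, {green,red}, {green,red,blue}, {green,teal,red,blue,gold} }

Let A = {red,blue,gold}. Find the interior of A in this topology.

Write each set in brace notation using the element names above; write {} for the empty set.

{blue}

opens ⊆ A: {}, {blue}; union → int = {blue}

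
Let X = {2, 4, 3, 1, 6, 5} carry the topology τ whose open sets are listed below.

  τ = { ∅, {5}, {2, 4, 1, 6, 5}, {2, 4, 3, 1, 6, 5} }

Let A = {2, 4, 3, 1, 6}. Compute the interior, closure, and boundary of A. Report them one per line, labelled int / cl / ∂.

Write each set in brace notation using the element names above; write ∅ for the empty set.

int(A) = ∅
cl(A)  = {2, 4, 3, 1, 6}
∂A     = {2, 4, 3, 1, 6}

U open, U⊆A: ∅. int(A) = ⋃ = ∅
X∖A={5}, int(X∖A)={5}, hence cl(A)={2, 4, 3, 1, 6}
∂A: remove int from cl → {2, 4, 3, 1, 6}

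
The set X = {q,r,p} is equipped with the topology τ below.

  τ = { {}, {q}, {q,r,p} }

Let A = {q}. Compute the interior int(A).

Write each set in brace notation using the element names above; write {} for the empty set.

opens ⊆ A: {}, {q}; union → int = {q}

{q}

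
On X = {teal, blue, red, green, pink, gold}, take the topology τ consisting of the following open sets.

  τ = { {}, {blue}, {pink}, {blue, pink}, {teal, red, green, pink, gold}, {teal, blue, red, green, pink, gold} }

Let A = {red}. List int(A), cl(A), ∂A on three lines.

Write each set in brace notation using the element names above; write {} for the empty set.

int(A) = {}
cl(A)  = {teal, red, green, gold}
∂A     = {teal, red, green, gold}

open subsets of A: {}; so int(A) = {}
closure: X∖int(X∖A) = X∖{blue, pink} = {teal, red, green, gold}
∂A = {teal, red, green, gold} minus {} = {teal, red, green, gold}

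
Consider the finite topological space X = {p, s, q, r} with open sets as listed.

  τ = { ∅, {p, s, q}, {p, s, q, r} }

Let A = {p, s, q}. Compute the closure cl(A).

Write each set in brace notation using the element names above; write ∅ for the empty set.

complement {r}; its interior ∅; cl(A) = X∖∅ = {p, s, q, r}

{p, s, q, r}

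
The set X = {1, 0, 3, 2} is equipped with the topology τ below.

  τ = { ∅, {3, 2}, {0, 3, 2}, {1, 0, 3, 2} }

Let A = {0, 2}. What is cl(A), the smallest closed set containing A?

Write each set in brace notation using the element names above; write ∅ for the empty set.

complement {1, 3}; its interior ∅; cl(A) = X∖∅ = {1, 0, 3, 2}

{1, 0, 3, 2}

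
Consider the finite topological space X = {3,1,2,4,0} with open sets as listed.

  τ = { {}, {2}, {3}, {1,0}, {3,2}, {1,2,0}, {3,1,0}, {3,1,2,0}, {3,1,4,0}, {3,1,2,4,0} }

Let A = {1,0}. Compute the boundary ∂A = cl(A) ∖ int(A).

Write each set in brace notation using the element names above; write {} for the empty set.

{4}

open subsets of A: {}, {1,0}; so int(A) = {1,0}
closure: X∖int(X∖A) = X∖{3,2} = {1,4,0}
∂A = {1,4,0} minus {1,0} = {4}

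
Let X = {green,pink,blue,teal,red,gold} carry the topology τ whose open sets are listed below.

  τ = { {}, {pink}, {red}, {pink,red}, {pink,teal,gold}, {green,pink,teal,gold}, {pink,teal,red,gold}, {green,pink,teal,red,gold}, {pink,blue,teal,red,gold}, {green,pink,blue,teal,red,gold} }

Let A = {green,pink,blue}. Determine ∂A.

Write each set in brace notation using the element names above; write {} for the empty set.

open subsets of A: {}, {pink}; so int(A) = {pink}
closure: X∖int(X∖A) = X∖{red} = {green,pink,blue,teal,gold}
∂A = {green,pink,blue,teal,gold} minus {pink} = {green,blue,teal,gold}

{green,blue,teal,gold}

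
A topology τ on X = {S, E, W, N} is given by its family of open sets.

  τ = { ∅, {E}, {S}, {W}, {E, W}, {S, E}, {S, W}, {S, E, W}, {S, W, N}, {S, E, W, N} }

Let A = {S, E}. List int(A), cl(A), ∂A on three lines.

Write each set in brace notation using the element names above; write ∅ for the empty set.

opens ⊆ A: ∅, {S}, {E}, {S, E}; union → int = {S, E}
complement {W, N}; its interior {W}; cl(A) = X∖{W} = {S, E, N}
boundary = {S, E, N} ∖ {S, E} = {N}

int(A) = {S, E}
cl(A)  = {S, E, N}
∂A     = {N}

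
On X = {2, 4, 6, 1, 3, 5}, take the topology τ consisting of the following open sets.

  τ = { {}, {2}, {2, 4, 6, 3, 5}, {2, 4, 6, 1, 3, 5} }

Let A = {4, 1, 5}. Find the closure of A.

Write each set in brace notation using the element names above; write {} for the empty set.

X∖A={2, 6, 3}, int(X∖A)={2}, hence cl(A)={4, 6, 1, 3, 5}

{4, 6, 1, 3, 5}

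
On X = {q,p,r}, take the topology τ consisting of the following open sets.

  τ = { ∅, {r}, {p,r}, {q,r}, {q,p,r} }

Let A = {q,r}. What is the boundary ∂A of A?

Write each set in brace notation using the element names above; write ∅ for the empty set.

{p}

U open, U⊆A: ∅, {r}, {q,r}. int(A) = ⋃ = {q,r}
X∖A={p}, int(X∖A)=∅, hence cl(A)={q,p,r}
∂A: remove int from cl → {p}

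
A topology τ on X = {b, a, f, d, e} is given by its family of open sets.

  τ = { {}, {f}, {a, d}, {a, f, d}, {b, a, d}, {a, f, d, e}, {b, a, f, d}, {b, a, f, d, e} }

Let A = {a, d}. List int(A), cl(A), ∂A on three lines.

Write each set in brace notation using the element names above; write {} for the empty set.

U open, U⊆A: {}, {a, d}. int(A) = ⋃ = {a, d}
X∖A={b, f, e}, int(X∖A)={f}, hence cl(A)={b, a, d, e}
∂A: remove int from cl → {b, e}

int(A) = {a, d}
cl(A)  = {b, a, d, e}
∂A     = {b, e}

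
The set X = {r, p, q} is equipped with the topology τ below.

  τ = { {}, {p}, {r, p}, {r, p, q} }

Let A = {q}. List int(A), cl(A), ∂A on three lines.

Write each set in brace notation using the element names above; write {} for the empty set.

int(A) = {}
cl(A)  = {q}
∂A     = {q}

opens ⊆ A: {}; union → int = {}
complement {r, p}; its interior {r, p}; cl(A) = X∖{r, p} = {q}
boundary = {q} ∖ {} = {q}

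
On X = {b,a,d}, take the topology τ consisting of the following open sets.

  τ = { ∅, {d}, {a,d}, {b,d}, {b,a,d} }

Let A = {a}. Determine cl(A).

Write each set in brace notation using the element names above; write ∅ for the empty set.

{a}

complement {b,d}; its interior {b,d}; cl(A) = X∖{b,d} = {a}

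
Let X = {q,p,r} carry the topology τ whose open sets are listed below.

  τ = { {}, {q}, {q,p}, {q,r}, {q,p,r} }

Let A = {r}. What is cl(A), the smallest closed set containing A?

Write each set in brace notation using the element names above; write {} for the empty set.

cl via duality: int({q,p}) = {q,p}, so X∖{q,p} = {r}

{r}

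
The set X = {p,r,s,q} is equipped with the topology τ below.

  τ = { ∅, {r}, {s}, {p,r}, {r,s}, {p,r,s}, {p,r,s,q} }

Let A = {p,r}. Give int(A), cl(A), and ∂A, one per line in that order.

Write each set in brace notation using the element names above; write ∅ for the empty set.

int(A) = {p,r}
cl(A)  = {p,r,q}
∂A     = {q}

interior: largest open inside A is {p,r} (from ∅, {r}, {p,r})
cl via duality: int({s,q}) = {s}, so X∖{s} = {p,r,q}
cl∖int = {q}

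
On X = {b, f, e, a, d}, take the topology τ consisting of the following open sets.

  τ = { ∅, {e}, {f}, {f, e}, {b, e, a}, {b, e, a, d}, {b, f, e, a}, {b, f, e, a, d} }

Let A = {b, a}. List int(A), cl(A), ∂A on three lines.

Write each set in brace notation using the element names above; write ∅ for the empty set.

U open, U⊆A: ∅. int(A) = ⋃ = ∅
X∖A={f, e, d}, int(X∖A)={f, e}, hence cl(A)={b, a, d}
∂A: remove int from cl → {b, a, d}

int(A) = ∅
cl(A)  = {b, a, d}
∂A     = {b, a, d}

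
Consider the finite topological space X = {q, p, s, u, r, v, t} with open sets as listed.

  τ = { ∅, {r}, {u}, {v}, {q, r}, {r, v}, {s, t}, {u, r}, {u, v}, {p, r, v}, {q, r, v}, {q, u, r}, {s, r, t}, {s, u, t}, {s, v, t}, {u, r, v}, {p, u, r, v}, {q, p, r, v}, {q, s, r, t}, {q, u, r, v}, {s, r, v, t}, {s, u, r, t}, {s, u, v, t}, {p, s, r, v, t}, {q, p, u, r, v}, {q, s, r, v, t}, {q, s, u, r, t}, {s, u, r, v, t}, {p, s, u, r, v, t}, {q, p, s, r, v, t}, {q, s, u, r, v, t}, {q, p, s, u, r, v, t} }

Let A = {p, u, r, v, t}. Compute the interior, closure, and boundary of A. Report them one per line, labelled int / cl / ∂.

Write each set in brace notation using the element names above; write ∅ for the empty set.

int(A) = {p, u, r, v}
cl(A)  = {q, p, s, u, r, v, t}
∂A     = {q, s, t}

interior: largest open inside A is {p, u, r, v} (from ∅, {u}, {r}, {v}, {u, r}, {u, v}, {r, v}, {u, r, v}, {p, r, v}, {p, u, r, v})
cl via duality: int({q, s}) = ∅, so X∖∅ = {q, p, s, u, r, v, t}
cl∖int = {q, s, t}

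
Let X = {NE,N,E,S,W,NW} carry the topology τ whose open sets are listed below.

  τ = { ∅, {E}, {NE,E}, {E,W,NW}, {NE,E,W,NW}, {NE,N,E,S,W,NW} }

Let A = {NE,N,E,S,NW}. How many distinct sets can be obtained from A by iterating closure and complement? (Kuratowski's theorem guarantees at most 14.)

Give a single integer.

cl via duality: int({W}) = ∅, so X∖∅ = {NE,N,E,S,W,NW}
Write k for closure, c for complement:
  1. A     = {NE,N,E,S,NW}
  2. kA    = {NE,N,E,S,W,NW}
  3. cA    = {W}
  4. ckA   = ∅
  5. kcA   = {N,S,W,NW}
  6. ckcA  = {NE,E}
applying k or c yields no new set

6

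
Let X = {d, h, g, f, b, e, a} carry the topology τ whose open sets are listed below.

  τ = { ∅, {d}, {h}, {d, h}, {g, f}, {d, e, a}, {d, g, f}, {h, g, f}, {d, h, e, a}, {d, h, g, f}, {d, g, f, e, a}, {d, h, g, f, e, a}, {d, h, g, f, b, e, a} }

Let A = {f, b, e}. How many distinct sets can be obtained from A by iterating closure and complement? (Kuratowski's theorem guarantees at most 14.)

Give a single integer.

cl via duality: int({d, h, g, a}) = {d, h}, so X∖{d, h} = {g, f, b, e, a}
Write k for closure, c for complement:
  1. A     = {f, b, e}
  2. kA    = {g, f, b, e, a}
  3. cA    = {d, h, g, a}
  4. ckA   = {d, h}
  5. kcA   = {d, h, g, f, b, e, a}
  6. kckA  = {d, h, b, e, a}
  7. ckcA  = ∅
  8. ckckA = {g, f}
  9. kckckA = {g, f, b}
  10. ckckckA = {d, h, e, a}
applying k or c yields no new set

10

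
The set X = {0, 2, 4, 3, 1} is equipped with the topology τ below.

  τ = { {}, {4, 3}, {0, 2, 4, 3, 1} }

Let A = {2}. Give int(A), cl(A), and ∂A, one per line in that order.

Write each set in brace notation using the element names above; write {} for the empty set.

open subsets of A: {}; so int(A) = {}
closure: X∖int(X∖A) = X∖{4, 3} = {0, 2, 1}
∂A = {0, 2, 1} minus {} = {0, 2, 1}

int(A) = {}
cl(A)  = {0, 2, 1}
∂A     = {0, 2, 1}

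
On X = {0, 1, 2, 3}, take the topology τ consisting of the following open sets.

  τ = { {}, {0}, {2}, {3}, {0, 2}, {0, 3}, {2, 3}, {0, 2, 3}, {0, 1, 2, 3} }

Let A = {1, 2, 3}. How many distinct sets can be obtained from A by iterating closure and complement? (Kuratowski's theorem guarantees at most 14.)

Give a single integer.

4

complement {0}; its interior {0}; cl(A) = X∖{0} = {1, 2, 3}
With k = closure, c = complement:
  1. A     = {1, 2, 3}
  2. cA    = {0}
  3. kcA   = {0, 1}
  4. ckcA  = {2, 3}
k, c of each give nothing new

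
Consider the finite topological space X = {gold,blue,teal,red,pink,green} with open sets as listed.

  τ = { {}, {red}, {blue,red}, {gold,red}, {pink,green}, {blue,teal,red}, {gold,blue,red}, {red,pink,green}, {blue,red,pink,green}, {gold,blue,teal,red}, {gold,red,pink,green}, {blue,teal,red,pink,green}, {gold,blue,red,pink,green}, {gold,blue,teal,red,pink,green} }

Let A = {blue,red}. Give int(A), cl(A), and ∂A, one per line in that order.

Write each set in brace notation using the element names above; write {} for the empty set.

int(A) = {blue,red}
cl(A)  = {gold,blue,teal,red}
∂A     = {gold,teal}

interior: largest open inside A is {blue,red} (from {}, {red}, {blue,red})
cl via duality: int({gold,teal,pink,green}) = {pink,green}, so X∖{pink,green} = {gold,blue,teal,red}
cl∖int = {gold,teal}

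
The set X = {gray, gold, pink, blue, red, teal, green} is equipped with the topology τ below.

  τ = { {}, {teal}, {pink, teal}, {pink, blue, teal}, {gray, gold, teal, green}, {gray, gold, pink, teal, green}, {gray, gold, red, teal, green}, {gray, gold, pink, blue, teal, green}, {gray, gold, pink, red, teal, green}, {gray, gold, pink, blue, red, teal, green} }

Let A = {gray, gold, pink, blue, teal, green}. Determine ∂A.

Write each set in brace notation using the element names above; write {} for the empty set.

{red}

interior: largest open inside A is {gray, gold, pink, blue, teal, green} (from {}, {teal}, {pink, teal}, {pink, blue, teal}, {gray, gold, teal, green}, {gray, gold, pink, teal, green}, {gray, gold, pink, blue, teal, green})
cl via duality: int({red}) = {}, so X∖{} = {gray, gold, pink, blue, red, teal, green}
cl∖int = {red}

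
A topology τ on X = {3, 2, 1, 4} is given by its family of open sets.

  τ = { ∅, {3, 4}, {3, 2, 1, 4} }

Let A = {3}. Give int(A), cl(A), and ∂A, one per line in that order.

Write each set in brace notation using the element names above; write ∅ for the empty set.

int(A) = ∅
cl(A)  = {3, 2, 1, 4}
∂A     = {3, 2, 1, 4}

U open, U⊆A: ∅. int(A) = ⋃ = ∅
X∖A={2, 1, 4}, int(X∖A)=∅, hence cl(A)={3, 2, 1, 4}
∂A: remove int from cl → {3, 2, 1, 4}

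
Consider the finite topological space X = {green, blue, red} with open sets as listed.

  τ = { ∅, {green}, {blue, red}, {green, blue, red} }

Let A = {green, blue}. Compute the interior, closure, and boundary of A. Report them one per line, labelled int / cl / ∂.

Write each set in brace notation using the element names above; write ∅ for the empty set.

interior: largest open inside A is {green} (from ∅, {green})
cl via duality: int({red}) = ∅, so X∖∅ = {green, blue, red}
cl∖int = {blue, red}

int(A) = {green}
cl(A)  = {green, blue, red}
∂A     = {blue, red}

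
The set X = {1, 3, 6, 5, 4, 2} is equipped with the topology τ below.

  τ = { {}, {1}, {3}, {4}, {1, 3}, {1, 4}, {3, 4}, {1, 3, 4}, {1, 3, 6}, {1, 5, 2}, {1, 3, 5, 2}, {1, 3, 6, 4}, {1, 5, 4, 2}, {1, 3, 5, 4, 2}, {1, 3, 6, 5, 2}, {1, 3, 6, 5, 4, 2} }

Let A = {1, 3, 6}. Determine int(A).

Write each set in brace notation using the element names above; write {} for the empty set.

U open, U⊆A: {}, {1}, {3}, {1, 3}, {1, 3, 6}. int(A) = ⋃ = {1, 3, 6}

{1, 3, 6}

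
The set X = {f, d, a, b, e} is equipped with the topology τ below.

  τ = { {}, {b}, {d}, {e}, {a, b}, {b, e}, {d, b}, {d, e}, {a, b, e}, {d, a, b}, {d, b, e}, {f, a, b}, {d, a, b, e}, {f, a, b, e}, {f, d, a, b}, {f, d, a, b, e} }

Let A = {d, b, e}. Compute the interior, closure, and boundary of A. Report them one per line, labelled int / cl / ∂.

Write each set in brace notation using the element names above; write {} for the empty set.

int(A) = {d, b, e}
cl(A)  = {f, d, a, b, e}
∂A     = {f, a}

open subsets of A: {}, {b}, {e}, {d}, {d, e}, {d, b}, {b, e}, {d, b, e}; so int(A) = {d, b, e}
closure: X∖int(X∖A) = X∖{} = {f, d, a, b, e}
∂A = {f, d, a, b, e} minus {d, b, e} = {f, a}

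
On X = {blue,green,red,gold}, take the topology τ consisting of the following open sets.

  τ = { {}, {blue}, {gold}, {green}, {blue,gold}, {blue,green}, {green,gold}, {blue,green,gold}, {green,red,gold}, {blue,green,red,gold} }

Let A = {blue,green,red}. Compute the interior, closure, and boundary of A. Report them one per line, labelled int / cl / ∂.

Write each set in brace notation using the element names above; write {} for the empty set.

U open, U⊆A: {}, {green}, {blue}, {blue,green}. int(A) = ⋃ = {blue,green}
X∖A={gold}, int(X∖A)={gold}, hence cl(A)={blue,green,red}
∂A: remove int from cl → {red}

int(A) = {blue,green}
cl(A)  = {blue,green,red}
∂A     = {red}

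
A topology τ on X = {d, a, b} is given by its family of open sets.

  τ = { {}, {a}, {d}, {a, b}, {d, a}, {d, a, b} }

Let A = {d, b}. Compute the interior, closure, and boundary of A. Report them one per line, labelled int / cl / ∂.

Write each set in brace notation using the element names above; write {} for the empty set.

open subsets of A: {}, {d}; so int(A) = {d}
closure: X∖int(X∖A) = X∖{a} = {d, b}
∂A = {d, b} minus {d} = {b}

int(A) = {d}
cl(A)  = {d, b}
∂A     = {b}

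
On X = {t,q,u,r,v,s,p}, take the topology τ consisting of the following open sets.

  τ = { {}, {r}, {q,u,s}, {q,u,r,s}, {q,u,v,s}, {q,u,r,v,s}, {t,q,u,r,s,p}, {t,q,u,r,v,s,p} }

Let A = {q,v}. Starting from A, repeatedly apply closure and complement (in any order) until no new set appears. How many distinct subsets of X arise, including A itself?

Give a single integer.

8

closure: X∖int(X∖A) = X∖{r} = {t,q,u,v,s,p}
Let k=closure and c=complement:
  1. A     = {q,v}
  2. kA    = {t,q,u,v,s,p}
  3. cA    = {t,u,r,s,p}
  4. ckA   = {r}
  5. kcA   = {t,q,u,r,v,s,p}
  6. kckA  = {t,r,p}
  7. ckcA  = {}
  8. ckckA = {q,u,v,s}
— saturated at 8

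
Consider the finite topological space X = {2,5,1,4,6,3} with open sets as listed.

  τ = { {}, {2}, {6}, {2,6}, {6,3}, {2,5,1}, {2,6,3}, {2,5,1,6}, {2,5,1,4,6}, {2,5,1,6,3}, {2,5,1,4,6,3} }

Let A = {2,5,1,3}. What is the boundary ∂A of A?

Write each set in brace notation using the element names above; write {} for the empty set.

{4,3}

opens ⊆ A: {}, {2}, {2,5,1}; union → int = {2,5,1}
complement {4,6}; its interior {6}; cl(A) = X∖{6} = {2,5,1,4,3}
boundary = {2,5,1,4,3} ∖ {2,5,1} = {4,3}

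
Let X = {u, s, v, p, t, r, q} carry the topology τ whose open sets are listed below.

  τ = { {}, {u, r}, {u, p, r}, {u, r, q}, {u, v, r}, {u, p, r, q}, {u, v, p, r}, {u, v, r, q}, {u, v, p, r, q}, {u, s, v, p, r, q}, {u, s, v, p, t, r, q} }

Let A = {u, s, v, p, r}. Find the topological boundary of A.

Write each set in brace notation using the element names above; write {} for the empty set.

{s, t, q}

interior: largest open inside A is {u, v, p, r} (from {}, {u, r}, {u, v, r}, {u, p, r}, {u, v, p, r})
cl via duality: int({t, q}) = {}, so X∖{} = {u, s, v, p, t, r, q}
cl∖int = {s, t, q}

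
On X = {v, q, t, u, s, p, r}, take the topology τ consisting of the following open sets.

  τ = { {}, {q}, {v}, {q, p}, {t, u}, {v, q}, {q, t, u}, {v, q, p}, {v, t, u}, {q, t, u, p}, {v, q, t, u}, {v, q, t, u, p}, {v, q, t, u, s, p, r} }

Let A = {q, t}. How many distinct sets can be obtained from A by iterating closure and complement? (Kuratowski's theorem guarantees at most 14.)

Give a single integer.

12

cl via duality: int({v, u, s, p, r}) = {v}, so X∖{v} = {q, t, u, s, p, r}
Write k for closure, c for complement:
  1. A     = {q, t}
  2. kA    = {q, t, u, s, p, r}
  3. cA    = {v, u, s, p, r}
  4. ckA   = {v}
  5. kcA   = {v, t, u, s, p, r}
  6. kckA  = {v, s, r}
  7. ckcA  = {q}
  8. ckckA = {q, t, u, p}
  9. kckcA = {q, s, p, r}
  10. ckckcA = {v, t, u}
  11. kckckcA = {v, t, u, s, r}
  12. ckckckcA = {q, p}
applying k or c yields no new set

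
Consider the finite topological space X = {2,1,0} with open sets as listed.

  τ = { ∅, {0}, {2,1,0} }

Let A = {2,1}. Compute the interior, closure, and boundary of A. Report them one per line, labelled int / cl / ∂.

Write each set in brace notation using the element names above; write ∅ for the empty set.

int(A) = ∅
cl(A)  = {2,1}
∂A     = {2,1}

interior: largest open inside A is ∅ (from ∅)
cl via duality: int({0}) = {0}, so X∖{0} = {2,1}
cl∖int = {2,1}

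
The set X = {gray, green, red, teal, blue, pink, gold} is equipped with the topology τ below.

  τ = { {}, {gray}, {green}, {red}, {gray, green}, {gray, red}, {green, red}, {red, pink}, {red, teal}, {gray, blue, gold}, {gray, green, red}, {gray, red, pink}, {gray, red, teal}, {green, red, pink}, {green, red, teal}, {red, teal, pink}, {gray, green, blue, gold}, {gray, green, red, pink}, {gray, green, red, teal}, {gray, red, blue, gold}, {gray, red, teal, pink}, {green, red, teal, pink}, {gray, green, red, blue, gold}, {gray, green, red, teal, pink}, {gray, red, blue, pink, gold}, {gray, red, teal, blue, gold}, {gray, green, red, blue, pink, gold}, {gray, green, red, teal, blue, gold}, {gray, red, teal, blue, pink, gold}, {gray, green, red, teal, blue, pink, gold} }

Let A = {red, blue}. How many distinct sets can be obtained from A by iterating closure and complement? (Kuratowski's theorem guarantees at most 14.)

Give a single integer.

X∖A={gray, green, teal, pink, gold}, int(X∖A)={gray, green}, hence cl(A)={red, teal, blue, pink, gold}
Orbit (k=closure, c=complement):
  1. A     = {red, blue}
  2. kA    = {red, teal, blue, pink, gold}
  3. cA    = {gray, green, teal, pink, gold}
  4. ckA   = {gray, green}
  5. kcA   = {gray, green, teal, blue, pink, gold}
  6. kckA  = {gray, green, blue, gold}
  7. ckcA  = {red}
  8. ckckA = {red, teal, pink}
(closed under both — stop)

8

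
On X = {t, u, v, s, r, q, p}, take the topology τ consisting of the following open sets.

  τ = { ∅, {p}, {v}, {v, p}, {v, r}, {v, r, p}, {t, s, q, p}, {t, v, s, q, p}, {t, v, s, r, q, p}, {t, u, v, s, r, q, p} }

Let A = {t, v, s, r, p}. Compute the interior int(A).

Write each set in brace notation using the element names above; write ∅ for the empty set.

{v, r, p}

opens ⊆ A: ∅, {p}, {v}, {v, r}, {v, p}, {v, r, p}; union → int = {v, r, p}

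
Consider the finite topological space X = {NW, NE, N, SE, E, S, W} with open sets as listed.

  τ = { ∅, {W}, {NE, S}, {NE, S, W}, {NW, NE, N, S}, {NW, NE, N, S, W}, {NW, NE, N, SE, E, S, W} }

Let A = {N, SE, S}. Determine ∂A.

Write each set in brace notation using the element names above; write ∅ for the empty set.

{NW, NE, N, SE, E, S}

U open, U⊆A: ∅. int(A) = ⋃ = ∅
X∖A={NW, NE, E, W}, int(X∖A)={W}, hence cl(A)={NW, NE, N, SE, E, S}
∂A: remove int from cl → {NW, NE, N, SE, E, S}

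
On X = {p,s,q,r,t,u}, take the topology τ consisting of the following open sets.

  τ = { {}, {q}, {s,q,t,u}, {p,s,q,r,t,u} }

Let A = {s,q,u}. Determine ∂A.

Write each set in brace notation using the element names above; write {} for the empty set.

open subsets of A: {}, {q}; so int(A) = {q}
closure: X∖int(X∖A) = X∖{} = {p,s,q,r,t,u}
∂A = {p,s,q,r,t,u} minus {q} = {p,s,r,t,u}

{p,s,r,t,u}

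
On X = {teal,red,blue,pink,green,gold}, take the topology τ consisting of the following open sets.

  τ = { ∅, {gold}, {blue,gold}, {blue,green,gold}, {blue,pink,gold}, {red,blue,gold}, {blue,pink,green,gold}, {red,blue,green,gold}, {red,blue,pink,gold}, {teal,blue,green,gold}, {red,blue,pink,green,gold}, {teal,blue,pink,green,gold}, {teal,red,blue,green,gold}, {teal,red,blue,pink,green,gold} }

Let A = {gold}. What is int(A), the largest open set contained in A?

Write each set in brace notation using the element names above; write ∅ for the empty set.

opens ⊆ A: ∅, {gold}; union → int = {gold}

{gold}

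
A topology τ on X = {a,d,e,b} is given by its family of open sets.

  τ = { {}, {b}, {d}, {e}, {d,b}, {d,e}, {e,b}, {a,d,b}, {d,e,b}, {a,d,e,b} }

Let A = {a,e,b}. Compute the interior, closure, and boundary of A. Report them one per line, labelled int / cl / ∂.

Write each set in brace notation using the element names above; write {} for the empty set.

int(A) = {e,b}
cl(A)  = {a,e,b}
∂A     = {a}

opens ⊆ A: {}, {e}, {b}, {e,b}; union → int = {e,b}
complement {d}; its interior {d}; cl(A) = X∖{d} = {a,e,b}
boundary = {a,e,b} ∖ {e,b} = {a}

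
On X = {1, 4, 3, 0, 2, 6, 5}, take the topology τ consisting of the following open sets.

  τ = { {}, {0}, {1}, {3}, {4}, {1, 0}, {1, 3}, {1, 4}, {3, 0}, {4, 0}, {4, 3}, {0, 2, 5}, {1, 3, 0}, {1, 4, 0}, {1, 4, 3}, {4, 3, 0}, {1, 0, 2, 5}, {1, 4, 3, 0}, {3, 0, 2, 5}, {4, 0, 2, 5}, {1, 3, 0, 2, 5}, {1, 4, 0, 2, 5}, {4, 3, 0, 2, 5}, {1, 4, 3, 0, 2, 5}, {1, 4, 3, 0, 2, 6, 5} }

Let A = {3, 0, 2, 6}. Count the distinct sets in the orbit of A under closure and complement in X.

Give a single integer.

8

closure: X∖int(X∖A) = X∖{1, 4} = {3, 0, 2, 6, 5}
Let k=closure and c=complement:
  1. A     = {3, 0, 2, 6}
  2. kA    = {3, 0, 2, 6, 5}
  3. cA    = {1, 4, 5}
  4. ckA   = {1, 4}
  5. kcA   = {1, 4, 2, 6, 5}
  6. kckA  = {1, 4, 6}
  7. ckcA  = {3, 0}
  8. ckckA = {3, 0, 2, 5}
— saturated at 8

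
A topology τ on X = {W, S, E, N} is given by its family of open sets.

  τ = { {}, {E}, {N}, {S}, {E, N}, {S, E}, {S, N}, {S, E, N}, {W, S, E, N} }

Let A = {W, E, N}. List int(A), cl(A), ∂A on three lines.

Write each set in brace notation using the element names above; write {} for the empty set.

int(A) = {E, N}
cl(A)  = {W, E, N}
∂A     = {W}

interior: largest open inside A is {E, N} (from {}, {N}, {E}, {E, N})
cl via duality: int({S}) = {S}, so X∖{S} = {W, E, N}
cl∖int = {W}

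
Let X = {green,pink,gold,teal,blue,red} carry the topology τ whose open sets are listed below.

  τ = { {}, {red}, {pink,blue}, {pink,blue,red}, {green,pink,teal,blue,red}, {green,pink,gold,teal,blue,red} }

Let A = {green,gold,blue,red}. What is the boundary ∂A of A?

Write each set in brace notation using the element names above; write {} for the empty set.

open subsets of A: {}, {red}; so int(A) = {red}
closure: X∖int(X∖A) = X∖{} = {green,pink,gold,teal,blue,red}
∂A = {green,pink,gold,teal,blue,red} minus {red} = {green,pink,gold,teal,blue}

{green,pink,gold,teal,blue}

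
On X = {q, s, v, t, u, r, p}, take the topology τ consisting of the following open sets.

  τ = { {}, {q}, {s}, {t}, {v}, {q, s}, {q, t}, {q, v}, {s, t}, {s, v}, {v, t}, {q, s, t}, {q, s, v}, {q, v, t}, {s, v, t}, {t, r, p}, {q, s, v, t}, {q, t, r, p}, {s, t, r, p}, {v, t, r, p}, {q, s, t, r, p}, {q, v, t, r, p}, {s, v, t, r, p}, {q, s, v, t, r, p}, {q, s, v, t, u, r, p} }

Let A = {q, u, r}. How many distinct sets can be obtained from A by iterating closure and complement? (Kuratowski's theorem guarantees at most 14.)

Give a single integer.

8

cl via duality: int({s, v, t, p}) = {s, v, t}, so X∖{s, v, t} = {q, u, r, p}
Write k for closure, c for complement:
  1. A     = {q, u, r}
  2. kA    = {q, u, r, p}
  3. cA    = {s, v, t, p}
  4. ckA   = {s, v, t}
  5. kcA   = {s, v, t, u, r, p}
  6. ckcA  = {q}
  7. kckcA = {q, u}
  8. ckckcA = {s, v, t, r, p}
applying k or c yields no new set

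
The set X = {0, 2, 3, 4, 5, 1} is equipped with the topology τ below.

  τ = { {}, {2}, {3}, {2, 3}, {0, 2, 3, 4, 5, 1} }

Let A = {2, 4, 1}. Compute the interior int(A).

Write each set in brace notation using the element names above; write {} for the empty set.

{2}

opens ⊆ A: {}, {2}; union → int = {2}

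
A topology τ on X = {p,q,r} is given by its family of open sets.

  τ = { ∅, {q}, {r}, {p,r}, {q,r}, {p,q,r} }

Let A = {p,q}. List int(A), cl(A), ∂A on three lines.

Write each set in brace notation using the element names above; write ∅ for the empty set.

int(A) = {q}
cl(A)  = {p,q}
∂A     = {p}

U open, U⊆A: ∅, {q}. int(A) = ⋃ = {q}
X∖A={r}, int(X∖A)={r}, hence cl(A)={p,q}
∂A: remove int from cl → {p}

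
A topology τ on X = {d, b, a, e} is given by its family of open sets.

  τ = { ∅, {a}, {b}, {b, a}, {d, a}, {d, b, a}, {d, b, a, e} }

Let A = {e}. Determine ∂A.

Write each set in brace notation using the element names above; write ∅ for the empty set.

{e}

interior: largest open inside A is ∅ (from ∅)
cl via duality: int({d, b, a}) = {d, b, a}, so X∖{d, b, a} = {e}
cl∖int = {e}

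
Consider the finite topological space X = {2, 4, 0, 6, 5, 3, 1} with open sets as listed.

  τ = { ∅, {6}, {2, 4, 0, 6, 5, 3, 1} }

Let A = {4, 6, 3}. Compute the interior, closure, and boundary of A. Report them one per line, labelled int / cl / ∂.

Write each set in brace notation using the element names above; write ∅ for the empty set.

opens ⊆ A: ∅, {6}; union → int = {6}
complement {2, 0, 5, 1}; its interior ∅; cl(A) = X∖∅ = {2, 4, 0, 6, 5, 3, 1}
boundary = {2, 4, 0, 6, 5, 3, 1} ∖ {6} = {2, 4, 0, 5, 3, 1}

int(A) = {6}
cl(A)  = {2, 4, 0, 6, 5, 3, 1}
∂A     = {2, 4, 0, 5, 3, 1}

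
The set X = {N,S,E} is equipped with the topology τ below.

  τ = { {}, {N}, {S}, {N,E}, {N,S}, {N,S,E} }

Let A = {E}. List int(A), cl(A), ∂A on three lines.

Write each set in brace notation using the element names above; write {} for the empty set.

U open, U⊆A: {}. int(A) = ⋃ = {}
X∖A={N,S}, int(X∖A)={N,S}, hence cl(A)={E}
∂A: remove int from cl → {E}

int(A) = {}
cl(A)  = {E}
∂A     = {E}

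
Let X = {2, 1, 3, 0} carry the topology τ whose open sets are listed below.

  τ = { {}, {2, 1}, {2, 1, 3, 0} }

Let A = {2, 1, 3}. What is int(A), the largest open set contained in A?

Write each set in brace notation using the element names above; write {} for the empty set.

{2, 1}

opens ⊆ A: {}, {2, 1}; union → int = {2, 1}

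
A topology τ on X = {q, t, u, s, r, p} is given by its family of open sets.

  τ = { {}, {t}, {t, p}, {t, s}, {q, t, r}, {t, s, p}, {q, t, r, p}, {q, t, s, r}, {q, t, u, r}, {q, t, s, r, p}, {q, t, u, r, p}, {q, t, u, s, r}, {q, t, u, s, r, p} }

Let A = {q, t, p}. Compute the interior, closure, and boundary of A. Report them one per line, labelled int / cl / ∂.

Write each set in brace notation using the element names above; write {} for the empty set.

open subsets of A: {}, {t}, {t, p}; so int(A) = {t, p}
closure: X∖int(X∖A) = X∖{} = {q, t, u, s, r, p}
∂A = {q, t, u, s, r, p} minus {t, p} = {q, u, s, r}

int(A) = {t, p}
cl(A)  = {q, t, u, s, r, p}
∂A     = {q, u, s, r}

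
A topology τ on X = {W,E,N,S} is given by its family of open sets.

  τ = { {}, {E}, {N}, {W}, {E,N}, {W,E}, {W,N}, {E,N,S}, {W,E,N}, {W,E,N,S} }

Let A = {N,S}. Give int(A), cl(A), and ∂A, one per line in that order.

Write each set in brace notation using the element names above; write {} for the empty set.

int(A) = {N}
cl(A)  = {N,S}
∂A     = {S}

U open, U⊆A: {}, {N}. int(A) = ⋃ = {N}
X∖A={W,E}, int(X∖A)={W,E}, hence cl(A)={N,S}
∂A: remove int from cl → {S}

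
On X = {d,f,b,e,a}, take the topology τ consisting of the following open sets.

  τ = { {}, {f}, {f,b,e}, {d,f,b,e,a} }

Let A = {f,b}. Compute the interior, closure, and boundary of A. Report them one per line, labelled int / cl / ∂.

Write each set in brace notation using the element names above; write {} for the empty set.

interior: largest open inside A is {f} (from {}, {f})
cl via duality: int({d,e,a}) = {}, so X∖{} = {d,f,b,e,a}
cl∖int = {d,b,e,a}

int(A) = {f}
cl(A)  = {d,f,b,e,a}
∂A     = {d,b,e,a}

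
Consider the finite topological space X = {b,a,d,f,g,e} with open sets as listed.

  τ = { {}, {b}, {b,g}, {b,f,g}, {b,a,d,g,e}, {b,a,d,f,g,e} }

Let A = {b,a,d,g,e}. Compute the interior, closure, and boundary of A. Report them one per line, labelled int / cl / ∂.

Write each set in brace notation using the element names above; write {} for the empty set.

int(A) = {b,a,d,g,e}
cl(A)  = {b,a,d,f,g,e}
∂A     = {f}

open subsets of A: {}, {b}, {b,g}, {b,a,d,g,e}; so int(A) = {b,a,d,g,e}
closure: X∖int(X∖A) = X∖{} = {b,a,d,f,g,e}
∂A = {b,a,d,f,g,e} minus {b,a,d,g,e} = {f}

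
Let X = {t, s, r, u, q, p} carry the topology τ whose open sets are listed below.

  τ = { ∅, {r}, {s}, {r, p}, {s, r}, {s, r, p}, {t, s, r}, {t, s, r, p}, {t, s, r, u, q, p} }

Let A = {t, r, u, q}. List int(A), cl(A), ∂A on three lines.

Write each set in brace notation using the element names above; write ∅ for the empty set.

int(A) = {r}
cl(A)  = {t, r, u, q, p}
∂A     = {t, u, q, p}

open subsets of A: ∅, {r}; so int(A) = {r}
closure: X∖int(X∖A) = X∖{s} = {t, r, u, q, p}
∂A = {t, r, u, q, p} minus {r} = {t, u, q, p}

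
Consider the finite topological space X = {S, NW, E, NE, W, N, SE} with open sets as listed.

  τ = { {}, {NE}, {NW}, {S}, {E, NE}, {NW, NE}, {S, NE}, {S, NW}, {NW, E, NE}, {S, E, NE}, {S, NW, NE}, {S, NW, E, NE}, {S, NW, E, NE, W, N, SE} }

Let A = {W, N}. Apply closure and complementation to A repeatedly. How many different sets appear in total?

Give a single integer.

cl via duality: int({S, NW, E, NE, SE}) = {S, NW, E, NE}, so X∖{S, NW, E, NE} = {W, N, SE}
Write k for closure, c for complement:
  1. A     = {W, N}
  2. kA    = {W, N, SE}
  3. cA    = {S, NW, E, NE, SE}
  4. ckA   = {S, NW, E, NE}
  5. kcA   = {S, NW, E, NE, W, N, SE}
  6. ckcA  = {}
applying k or c yields no new set

6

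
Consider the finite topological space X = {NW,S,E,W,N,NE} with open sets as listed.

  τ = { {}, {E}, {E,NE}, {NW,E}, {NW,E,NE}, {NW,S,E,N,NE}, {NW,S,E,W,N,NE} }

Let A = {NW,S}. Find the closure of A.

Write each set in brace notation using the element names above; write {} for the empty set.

{NW,S,W,N}

closure: X∖int(X∖A) = X∖{E,NE} = {NW,S,W,N}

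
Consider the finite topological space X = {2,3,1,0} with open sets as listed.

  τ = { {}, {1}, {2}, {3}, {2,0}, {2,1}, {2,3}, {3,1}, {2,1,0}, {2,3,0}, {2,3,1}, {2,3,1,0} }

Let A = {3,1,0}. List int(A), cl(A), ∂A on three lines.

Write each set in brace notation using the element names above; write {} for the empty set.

U open, U⊆A: {}, {3}, {1}, {3,1}. int(A) = ⋃ = {3,1}
X∖A={2}, int(X∖A)={2}, hence cl(A)={3,1,0}
∂A: remove int from cl → {0}

int(A) = {3,1}
cl(A)  = {3,1,0}
∂A     = {0}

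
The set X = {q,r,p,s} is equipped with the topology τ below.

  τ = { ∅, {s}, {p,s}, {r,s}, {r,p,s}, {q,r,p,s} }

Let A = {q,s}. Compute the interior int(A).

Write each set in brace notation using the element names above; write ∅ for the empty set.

{s}

interior: largest open inside A is {s} (from ∅, {s})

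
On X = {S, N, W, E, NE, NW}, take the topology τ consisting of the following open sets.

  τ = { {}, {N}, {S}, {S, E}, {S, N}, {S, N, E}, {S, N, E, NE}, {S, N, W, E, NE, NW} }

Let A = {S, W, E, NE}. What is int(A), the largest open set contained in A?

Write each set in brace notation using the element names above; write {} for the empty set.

U open, U⊆A: {}, {S}, {S, E}. int(A) = ⋃ = {S, E}

{S, E}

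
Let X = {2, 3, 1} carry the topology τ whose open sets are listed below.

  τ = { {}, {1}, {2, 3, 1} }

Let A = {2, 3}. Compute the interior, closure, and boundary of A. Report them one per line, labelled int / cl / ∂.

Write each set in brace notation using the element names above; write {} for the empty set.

open subsets of A: {}; so int(A) = {}
closure: X∖int(X∖A) = X∖{1} = {2, 3}
∂A = {2, 3} minus {} = {2, 3}

int(A) = {}
cl(A)  = {2, 3}
∂A     = {2, 3}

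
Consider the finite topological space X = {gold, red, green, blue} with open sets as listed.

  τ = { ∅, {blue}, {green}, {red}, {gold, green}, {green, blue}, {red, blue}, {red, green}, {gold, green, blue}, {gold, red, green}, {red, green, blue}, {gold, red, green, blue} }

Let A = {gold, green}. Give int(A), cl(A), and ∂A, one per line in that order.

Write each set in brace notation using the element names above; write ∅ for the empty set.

int(A) = {gold, green}
cl(A)  = {gold, green}
∂A     = ∅

U open, U⊆A: ∅, {green}, {gold, green}. int(A) = ⋃ = {gold, green}
X∖A={red, blue}, int(X∖A)={red, blue}, hence cl(A)={gold, green}
∂A: remove int from cl → ∅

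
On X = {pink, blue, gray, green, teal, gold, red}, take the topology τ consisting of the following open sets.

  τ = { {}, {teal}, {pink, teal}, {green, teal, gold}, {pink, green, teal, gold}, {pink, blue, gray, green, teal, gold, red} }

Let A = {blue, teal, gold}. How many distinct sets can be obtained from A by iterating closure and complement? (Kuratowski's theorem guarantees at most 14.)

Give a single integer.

X∖A={pink, gray, green, red}, int(X∖A)={}, hence cl(A)={pink, blue, gray, green, teal, gold, red}
Orbit (k=closure, c=complement):
  1. A     = {blue, teal, gold}
  2. kA    = {pink, blue, gray, green, teal, gold, red}
  3. cA    = {pink, gray, green, red}
  4. ckA   = {}
  5. kcA   = {pink, blue, gray, green, gold, red}
  6. ckcA  = {teal}
(closed under both — stop)

6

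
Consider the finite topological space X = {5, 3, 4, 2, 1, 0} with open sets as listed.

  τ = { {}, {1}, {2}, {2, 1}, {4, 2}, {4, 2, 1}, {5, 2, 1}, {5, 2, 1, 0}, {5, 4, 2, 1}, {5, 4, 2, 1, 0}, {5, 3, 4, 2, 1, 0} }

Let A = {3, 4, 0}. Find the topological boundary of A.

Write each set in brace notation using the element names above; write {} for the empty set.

{3, 4, 0}

interior: largest open inside A is {} (from {})
cl via duality: int({5, 2, 1}) = {5, 2, 1}, so X∖{5, 2, 1} = {3, 4, 0}
cl∖int = {3, 4, 0}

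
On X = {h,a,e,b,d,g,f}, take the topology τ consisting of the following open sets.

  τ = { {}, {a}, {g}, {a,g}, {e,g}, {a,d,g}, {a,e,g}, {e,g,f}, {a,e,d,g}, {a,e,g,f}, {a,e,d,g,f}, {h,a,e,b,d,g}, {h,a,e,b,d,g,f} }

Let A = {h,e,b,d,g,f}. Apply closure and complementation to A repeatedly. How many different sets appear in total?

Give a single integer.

4

closure: X∖int(X∖A) = X∖{a} = {h,e,b,d,g,f}
Let k=closure and c=complement:
  1. A     = {h,e,b,d,g,f}
  2. cA    = {a}
  3. kcA   = {h,a,b,d}
  4. ckcA  = {e,g,f}
— saturated at 4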